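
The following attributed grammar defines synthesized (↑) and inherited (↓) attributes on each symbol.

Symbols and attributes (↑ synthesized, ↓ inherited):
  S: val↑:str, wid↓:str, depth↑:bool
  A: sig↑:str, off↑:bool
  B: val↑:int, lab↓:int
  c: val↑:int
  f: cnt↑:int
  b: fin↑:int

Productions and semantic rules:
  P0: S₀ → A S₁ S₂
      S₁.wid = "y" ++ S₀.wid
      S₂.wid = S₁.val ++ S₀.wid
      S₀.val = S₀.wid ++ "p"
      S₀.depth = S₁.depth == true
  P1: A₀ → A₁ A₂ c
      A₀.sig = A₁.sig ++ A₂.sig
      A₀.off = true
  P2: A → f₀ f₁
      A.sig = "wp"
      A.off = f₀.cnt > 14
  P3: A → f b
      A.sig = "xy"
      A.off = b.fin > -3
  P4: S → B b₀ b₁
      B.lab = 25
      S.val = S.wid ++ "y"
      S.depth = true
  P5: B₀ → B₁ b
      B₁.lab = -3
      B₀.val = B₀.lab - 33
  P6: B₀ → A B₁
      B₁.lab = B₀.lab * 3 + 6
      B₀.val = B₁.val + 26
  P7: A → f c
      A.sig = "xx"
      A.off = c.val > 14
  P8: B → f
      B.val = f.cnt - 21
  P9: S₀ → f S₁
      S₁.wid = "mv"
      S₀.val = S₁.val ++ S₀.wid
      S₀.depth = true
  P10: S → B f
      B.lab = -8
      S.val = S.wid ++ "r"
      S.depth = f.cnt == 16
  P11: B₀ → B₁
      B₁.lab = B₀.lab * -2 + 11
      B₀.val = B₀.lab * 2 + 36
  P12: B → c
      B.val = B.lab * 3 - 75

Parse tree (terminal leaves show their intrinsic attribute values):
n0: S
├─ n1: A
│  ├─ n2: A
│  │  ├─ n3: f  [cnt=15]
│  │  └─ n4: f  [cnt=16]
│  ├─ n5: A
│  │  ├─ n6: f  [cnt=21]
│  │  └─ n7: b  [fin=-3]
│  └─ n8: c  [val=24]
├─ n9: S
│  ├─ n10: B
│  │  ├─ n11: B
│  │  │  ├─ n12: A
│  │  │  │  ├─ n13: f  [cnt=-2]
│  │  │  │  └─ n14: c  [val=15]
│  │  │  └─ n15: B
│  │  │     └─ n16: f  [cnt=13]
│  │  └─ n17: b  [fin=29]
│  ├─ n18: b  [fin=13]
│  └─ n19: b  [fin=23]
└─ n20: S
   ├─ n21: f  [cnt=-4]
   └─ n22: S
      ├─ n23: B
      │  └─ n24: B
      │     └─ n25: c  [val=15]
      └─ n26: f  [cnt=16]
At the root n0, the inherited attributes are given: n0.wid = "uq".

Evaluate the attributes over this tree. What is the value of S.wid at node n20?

"yuqyuq"

1. n0.wid = "uq"  [given at root]
2. n3.cnt = 15  [terminal]
3. n4.cnt = 16  [terminal]
4. n2.sig = "wp"  ["wp"]
5. n2.off = true  [f₀.cnt > 14]
6. n6.cnt = 21  [terminal]
7. n7.fin = -3  [terminal]
8. n5.sig = "xy"  ["xy"]
9. n5.off = false  [b.fin > -3]
10. n8.val = 24  [terminal]
11. n1.sig = "wpxy"  [A₁.sig ++ A₂.sig]
12. n1.off = true  [true]
13. n9.wid = "yuq"  ["y" ++ S₀.wid]
14. n10.lab = 25  [25]
15. n11.lab = -3  [-3]
16. n13.cnt = -2  [terminal]
17. n14.val = 15  [terminal]
18. n12.sig = "xx"  ["xx"]
19. n12.off = true  [c.val > 14]
20. n15.lab = -3  [B₀.lab * 3 + 6]
21. n16.cnt = 13  [terminal]
22. n15.val = -8  [f.cnt - 21]
23. n11.val = 18  [B₁.val + 26]
24. n17.fin = 29  [terminal]
25. n10.val = -8  [B₀.lab - 33]
26. n18.fin = 13  [terminal]
27. n19.fin = 23  [terminal]
28. n9.val = "yuqy"  [S.wid ++ "y"]
29. n9.depth = true  [true]
30. n20.wid = "yuqyuq"  [S₁.val ++ S₀.wid]
31. n21.cnt = -4  [terminal]
32. n22.wid = "mv"  ["mv"]
33. n23.lab = -8  [-8]
34. n24.lab = 27  [B₀.lab * -2 + 11]
35. n25.val = 15  [terminal]
36. n24.val = 6  [B.lab * 3 - 75]
37. n23.val = 20  [B₀.lab * 2 + 36]
38. n26.cnt = 16  [terminal]
39. n22.val = "mvr"  [S.wid ++ "r"]
40. n22.depth = true  [f.cnt == 16]
41. n20.val = "mvryuqyuq"  [S₁.val ++ S₀.wid]
42. n20.depth = true  [true]
43. n0.val = "uqp"  [S₀.wid ++ "p"]
44. n0.depth = true  [S₁.depth == true]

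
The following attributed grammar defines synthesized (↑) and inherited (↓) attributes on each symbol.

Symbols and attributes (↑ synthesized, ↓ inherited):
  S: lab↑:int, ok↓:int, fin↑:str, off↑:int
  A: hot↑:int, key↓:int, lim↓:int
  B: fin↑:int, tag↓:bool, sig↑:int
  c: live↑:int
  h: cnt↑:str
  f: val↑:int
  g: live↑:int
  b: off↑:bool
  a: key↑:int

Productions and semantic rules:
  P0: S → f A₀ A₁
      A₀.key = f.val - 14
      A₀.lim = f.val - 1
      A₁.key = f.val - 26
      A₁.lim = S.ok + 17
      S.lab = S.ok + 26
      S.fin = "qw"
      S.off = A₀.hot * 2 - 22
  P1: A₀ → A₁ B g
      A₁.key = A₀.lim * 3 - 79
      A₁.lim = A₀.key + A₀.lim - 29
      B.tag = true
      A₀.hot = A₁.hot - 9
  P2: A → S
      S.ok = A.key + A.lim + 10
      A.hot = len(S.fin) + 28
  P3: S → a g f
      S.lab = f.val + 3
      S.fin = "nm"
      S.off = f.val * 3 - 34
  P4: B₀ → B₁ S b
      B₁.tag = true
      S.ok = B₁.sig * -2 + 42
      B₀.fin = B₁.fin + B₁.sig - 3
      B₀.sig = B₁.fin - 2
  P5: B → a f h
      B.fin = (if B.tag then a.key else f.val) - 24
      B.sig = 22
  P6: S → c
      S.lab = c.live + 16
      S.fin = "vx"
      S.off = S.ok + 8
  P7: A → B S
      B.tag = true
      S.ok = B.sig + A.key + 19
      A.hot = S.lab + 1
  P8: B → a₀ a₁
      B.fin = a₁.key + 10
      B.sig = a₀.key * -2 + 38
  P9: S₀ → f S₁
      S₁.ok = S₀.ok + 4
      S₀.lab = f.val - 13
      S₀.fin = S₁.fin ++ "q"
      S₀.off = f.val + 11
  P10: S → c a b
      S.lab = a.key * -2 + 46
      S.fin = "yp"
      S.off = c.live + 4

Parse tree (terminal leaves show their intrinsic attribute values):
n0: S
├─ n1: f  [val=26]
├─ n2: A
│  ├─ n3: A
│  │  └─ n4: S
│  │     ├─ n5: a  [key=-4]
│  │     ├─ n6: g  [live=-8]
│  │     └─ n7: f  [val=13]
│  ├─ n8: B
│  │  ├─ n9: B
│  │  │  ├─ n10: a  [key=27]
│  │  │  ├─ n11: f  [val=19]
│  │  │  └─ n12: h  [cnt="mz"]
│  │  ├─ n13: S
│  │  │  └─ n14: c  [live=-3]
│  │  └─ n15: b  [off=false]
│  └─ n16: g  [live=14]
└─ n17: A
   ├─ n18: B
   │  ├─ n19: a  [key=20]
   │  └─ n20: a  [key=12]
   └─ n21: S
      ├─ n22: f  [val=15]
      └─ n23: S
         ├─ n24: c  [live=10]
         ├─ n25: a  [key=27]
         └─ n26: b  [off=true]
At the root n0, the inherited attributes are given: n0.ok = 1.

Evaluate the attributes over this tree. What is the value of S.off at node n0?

20

1. n0.ok = 1  [given at root]
2. n1.val = 26  [terminal]
3. n2.key = 12  [f.val - 14]
4. n2.lim = 25  [f.val - 1]
5. n3.key = -4  [A₀.lim * 3 - 79]
6. n3.lim = 8  [A₀.key + A₀.lim - 29]
7. n4.ok = 14  [A.key + A.lim + 10]
8. n5.key = -4  [terminal]
9. n6.live = -8  [terminal]
10. n7.val = 13  [terminal]
11. n4.lab = 16  [f.val + 3]
12. n4.fin = "nm"  ["nm"]
13. n4.off = 5  [f.val * 3 - 34]
14. n3.hot = 30  [len(S.fin) + 28]
15. n8.tag = true  [true]
16. n9.tag = true  [true]
17. n10.key = 27  [terminal]
18. n11.val = 19  [terminal]
19. n12.cnt = "mz"  [terminal]
20. n9.fin = 3  [(if B.tag then a.key else f.val) - 24]
21. n9.sig = 22  [22]
22. n13.ok = -2  [B₁.sig * -2 + 42]
23. n14.live = -3  [terminal]
24. n13.lab = 13  [c.live + 16]
25. n13.fin = "vx"  ["vx"]
26. n13.off = 6  [S.ok + 8]
27. n15.off = false  [terminal]
28. n8.fin = 22  [B₁.fin + B₁.sig - 3]
29. n8.sig = 1  [B₁.fin - 2]
30. n16.live = 14  [terminal]
31. n2.hot = 21  [A₁.hot - 9]
32. n17.key = 0  [f.val - 26]
33. n17.lim = 18  [S.ok + 17]
34. n18.tag = true  [true]
35. n19.key = 20  [terminal]
36. n20.key = 12  [terminal]
37. n18.fin = 22  [a₁.key + 10]
38. n18.sig = -2  [a₀.key * -2 + 38]
39. n21.ok = 17  [B.sig + A.key + 19]
40. n22.val = 15  [terminal]
41. n23.ok = 21  [S₀.ok + 4]
42. n24.live = 10  [terminal]
43. n25.key = 27  [terminal]
44. n26.off = true  [terminal]
45. n23.lab = -8  [a.key * -2 + 46]
46. n23.fin = "yp"  ["yp"]
47. n23.off = 14  [c.live + 4]
48. n21.lab = 2  [f.val - 13]
49. n21.fin = "ypq"  [S₁.fin ++ "q"]
50. n21.off = 26  [f.val + 11]
51. n17.hot = 3  [S.lab + 1]
52. n0.lab = 27  [S.ok + 26]
53. n0.fin = "qw"  ["qw"]
54. n0.off = 20  [A₀.hot * 2 - 22]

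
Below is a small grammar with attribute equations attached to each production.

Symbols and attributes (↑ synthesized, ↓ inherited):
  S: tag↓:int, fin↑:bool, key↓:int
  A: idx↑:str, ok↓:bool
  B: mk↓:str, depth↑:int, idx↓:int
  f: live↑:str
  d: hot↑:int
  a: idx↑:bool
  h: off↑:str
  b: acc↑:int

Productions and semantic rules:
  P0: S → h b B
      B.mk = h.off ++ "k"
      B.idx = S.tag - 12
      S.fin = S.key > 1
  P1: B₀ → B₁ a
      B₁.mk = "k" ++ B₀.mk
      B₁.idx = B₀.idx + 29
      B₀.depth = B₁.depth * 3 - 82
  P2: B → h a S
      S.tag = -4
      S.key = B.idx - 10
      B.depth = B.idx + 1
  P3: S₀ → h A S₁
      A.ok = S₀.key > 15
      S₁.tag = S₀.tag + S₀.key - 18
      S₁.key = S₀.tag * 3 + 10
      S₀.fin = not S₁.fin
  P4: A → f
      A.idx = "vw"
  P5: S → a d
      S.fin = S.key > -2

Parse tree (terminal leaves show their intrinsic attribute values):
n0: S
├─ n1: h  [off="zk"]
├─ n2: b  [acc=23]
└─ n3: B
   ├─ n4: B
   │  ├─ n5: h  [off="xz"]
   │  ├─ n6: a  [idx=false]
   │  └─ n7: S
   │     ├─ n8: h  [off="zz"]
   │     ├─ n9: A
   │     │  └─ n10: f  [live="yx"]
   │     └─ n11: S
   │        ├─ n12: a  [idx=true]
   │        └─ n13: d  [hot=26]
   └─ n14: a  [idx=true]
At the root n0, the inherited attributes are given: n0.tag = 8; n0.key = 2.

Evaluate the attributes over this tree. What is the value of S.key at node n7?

15

1. n0.tag = 8  [given at root]
2. n0.key = 2  [given at root]
3. n1.off = "zk"  [terminal]
4. n2.acc = 23  [terminal]
5. n3.mk = "zkk"  [h.off ++ "k"]
6. n3.idx = -4  [S.tag - 12]
7. n4.mk = "kzkk"  ["k" ++ B₀.mk]
8. n4.idx = 25  [B₀.idx + 29]
9. n5.off = "xz"  [terminal]
10. n6.idx = false  [terminal]
11. n7.tag = -4  [-4]
12. n7.key = 15  [B.idx - 10]
13. n8.off = "zz"  [terminal]
14. n9.ok = false  [S₀.key > 15]
15. n10.live = "yx"  [terminal]
16. n9.idx = "vw"  ["vw"]
17. n11.tag = -7  [S₀.tag + S₀.key - 18]
18. n11.key = -2  [S₀.tag * 3 + 10]
19. n12.idx = true  [terminal]
20. n13.hot = 26  [terminal]
21. n11.fin = false  [S.key > -2]
22. n7.fin = true  [not S₁.fin]
23. n4.depth = 26  [B.idx + 1]
24. n14.idx = true  [terminal]
25. n3.depth = -4  [B₁.depth * 3 - 82]
26. n0.fin = true  [S.key > 1]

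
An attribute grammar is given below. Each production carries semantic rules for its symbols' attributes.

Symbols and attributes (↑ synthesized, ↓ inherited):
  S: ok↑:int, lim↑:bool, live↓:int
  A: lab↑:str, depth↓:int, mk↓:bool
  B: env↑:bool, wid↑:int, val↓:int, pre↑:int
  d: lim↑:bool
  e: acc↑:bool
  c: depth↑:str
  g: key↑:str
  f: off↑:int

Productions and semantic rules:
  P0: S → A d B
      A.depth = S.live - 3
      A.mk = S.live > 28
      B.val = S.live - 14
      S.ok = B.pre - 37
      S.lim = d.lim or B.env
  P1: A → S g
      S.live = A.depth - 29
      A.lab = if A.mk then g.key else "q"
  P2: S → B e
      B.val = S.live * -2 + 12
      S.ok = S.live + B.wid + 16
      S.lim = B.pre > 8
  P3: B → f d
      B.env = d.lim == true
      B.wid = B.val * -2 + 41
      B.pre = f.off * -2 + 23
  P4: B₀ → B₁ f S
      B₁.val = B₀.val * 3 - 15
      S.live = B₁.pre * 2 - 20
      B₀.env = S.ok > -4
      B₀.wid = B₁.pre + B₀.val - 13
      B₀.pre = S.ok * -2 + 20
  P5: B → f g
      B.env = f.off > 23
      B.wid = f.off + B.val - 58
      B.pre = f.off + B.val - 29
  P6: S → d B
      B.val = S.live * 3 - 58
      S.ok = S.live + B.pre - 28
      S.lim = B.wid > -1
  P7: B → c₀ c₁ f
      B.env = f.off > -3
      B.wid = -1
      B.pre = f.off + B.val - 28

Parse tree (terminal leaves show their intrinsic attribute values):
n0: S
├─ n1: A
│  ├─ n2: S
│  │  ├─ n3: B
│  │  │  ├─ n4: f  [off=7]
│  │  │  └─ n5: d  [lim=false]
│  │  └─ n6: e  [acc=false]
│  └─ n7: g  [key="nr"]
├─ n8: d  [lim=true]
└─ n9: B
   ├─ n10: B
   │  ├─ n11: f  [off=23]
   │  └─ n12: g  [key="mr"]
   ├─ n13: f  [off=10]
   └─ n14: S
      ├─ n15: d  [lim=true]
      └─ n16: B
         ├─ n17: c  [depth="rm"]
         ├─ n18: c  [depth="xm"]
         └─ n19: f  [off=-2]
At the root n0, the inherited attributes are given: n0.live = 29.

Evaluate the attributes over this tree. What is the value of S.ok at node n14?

1. n0.live = 29  [given at root]
2. n1.depth = 26  [S.live - 3]
3. n1.mk = true  [S.live > 28]
4. n2.live = -3  [A.depth - 29]
5. n3.val = 18  [S.live * -2 + 12]
6. n4.off = 7  [terminal]
7. n5.lim = false  [terminal]
8. n3.env = false  [d.lim == true]
9. n3.wid = 5  [B.val * -2 + 41]
10. n3.pre = 9  [f.off * -2 + 23]
11. n6.acc = false  [terminal]
12. n2.ok = 18  [S.live + B.wid + 16]
13. n2.lim = true  [B.pre > 8]
14. n7.key = "nr"  [terminal]
15. n1.lab = "nr"  [if A.mk then g.key else "q"]
16. n8.lim = true  [terminal]
17. n9.val = 15  [S.live - 14]
18. n10.val = 30  [B₀.val * 3 - 15]
19. n11.off = 23  [terminal]
20. n12.key = "mr"  [terminal]
21. n10.env = false  [f.off > 23]
22. n10.wid = -5  [f.off + B.val - 58]
23. n10.pre = 24  [f.off + B.val - 29]
24. n13.off = 10  [terminal]
25. n14.live = 28  [B₁.pre * 2 - 20]
26. n15.lim = true  [terminal]
27. n16.val = 26  [S.live * 3 - 58]
28. n17.depth = "rm"  [terminal]
29. n18.depth = "xm"  [terminal]
30. n19.off = -2  [terminal]
31. n16.env = true  [f.off > -3]
32. n16.wid = -1  [-1]
33. n16.pre = -4  [f.off + B.val - 28]
34. n14.ok = -4  [S.live + B.pre - 28]
35. n14.lim = false  [B.wid > -1]
36. n9.env = false  [S.ok > -4]
37. n9.wid = 26  [B₁.pre + B₀.val - 13]
38. n9.pre = 28  [S.ok * -2 + 20]
39. n0.ok = -9  [B.pre - 37]
40. n0.lim = true  [d.lim or B.env]

-4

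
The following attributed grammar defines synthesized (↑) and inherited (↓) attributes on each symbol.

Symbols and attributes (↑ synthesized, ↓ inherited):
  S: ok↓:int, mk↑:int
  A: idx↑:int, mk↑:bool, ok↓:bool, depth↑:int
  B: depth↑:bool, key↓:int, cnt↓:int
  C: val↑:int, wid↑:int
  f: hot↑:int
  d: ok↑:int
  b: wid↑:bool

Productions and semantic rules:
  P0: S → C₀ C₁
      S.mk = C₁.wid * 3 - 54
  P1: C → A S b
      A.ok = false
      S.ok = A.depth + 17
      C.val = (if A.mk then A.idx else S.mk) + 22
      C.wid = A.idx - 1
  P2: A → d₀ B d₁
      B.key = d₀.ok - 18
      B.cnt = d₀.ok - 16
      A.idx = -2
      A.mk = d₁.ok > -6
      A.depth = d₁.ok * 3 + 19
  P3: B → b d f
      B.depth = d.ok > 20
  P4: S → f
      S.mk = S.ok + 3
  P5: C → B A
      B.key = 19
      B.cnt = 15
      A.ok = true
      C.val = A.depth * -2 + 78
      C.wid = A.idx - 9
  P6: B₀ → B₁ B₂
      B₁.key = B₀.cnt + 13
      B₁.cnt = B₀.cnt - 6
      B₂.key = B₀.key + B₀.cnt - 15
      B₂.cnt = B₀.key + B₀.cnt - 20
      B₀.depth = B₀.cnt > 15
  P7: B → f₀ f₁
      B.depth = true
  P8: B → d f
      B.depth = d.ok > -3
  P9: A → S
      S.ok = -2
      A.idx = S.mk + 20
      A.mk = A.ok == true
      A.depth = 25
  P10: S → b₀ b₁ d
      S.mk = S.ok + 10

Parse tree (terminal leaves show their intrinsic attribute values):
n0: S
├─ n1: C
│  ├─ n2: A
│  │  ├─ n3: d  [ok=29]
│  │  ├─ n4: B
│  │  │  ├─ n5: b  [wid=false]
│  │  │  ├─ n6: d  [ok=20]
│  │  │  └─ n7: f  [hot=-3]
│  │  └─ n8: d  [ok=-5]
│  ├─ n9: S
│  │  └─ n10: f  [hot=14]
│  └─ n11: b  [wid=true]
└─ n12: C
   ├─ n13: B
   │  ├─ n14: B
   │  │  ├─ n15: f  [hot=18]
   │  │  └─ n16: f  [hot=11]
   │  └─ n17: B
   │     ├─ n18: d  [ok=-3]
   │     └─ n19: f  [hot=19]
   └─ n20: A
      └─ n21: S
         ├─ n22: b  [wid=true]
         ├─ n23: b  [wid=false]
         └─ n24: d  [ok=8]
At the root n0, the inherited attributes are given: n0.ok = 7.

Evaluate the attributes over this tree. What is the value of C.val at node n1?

20

1. n0.ok = 7  [given at root]
2. n2.ok = false  [false]
3. n3.ok = 29  [terminal]
4. n4.key = 11  [d₀.ok - 18]
5. n4.cnt = 13  [d₀.ok - 16]
6. n5.wid = false  [terminal]
7. n6.ok = 20  [terminal]
8. n7.hot = -3  [terminal]
9. n4.depth = false  [d.ok > 20]
10. n8.ok = -5  [terminal]
11. n2.idx = -2  [-2]
12. n2.mk = true  [d₁.ok > -6]
13. n2.depth = 4  [d₁.ok * 3 + 19]
14. n9.ok = 21  [A.depth + 17]
15. n10.hot = 14  [terminal]
16. n9.mk = 24  [S.ok + 3]
17. n11.wid = true  [terminal]
18. n1.val = 20  [(if A.mk then A.idx else S.mk) + 22]
19. n1.wid = -3  [A.idx - 1]
20. n13.key = 19  [19]
21. n13.cnt = 15  [15]
22. n14.key = 28  [B₀.cnt + 13]
23. n14.cnt = 9  [B₀.cnt - 6]
24. n15.hot = 18  [terminal]
25. n16.hot = 11  [terminal]
26. n14.depth = true  [true]
27. n17.key = 19  [B₀.key + B₀.cnt - 15]
28. n17.cnt = 14  [B₀.key + B₀.cnt - 20]
29. n18.ok = -3  [terminal]
30. n19.hot = 19  [terminal]
31. n17.depth = false  [d.ok > -3]
32. n13.depth = false  [B₀.cnt > 15]
33. n20.ok = true  [true]
34. n21.ok = -2  [-2]
35. n22.wid = true  [terminal]
36. n23.wid = false  [terminal]
37. n24.ok = 8  [terminal]
38. n21.mk = 8  [S.ok + 10]
39. n20.idx = 28  [S.mk + 20]
40. n20.mk = true  [A.ok == true]
41. n20.depth = 25  [25]
42. n12.val = 28  [A.depth * -2 + 78]
43. n12.wid = 19  [A.idx - 9]
44. n0.mk = 3  [C₁.wid * 3 - 54]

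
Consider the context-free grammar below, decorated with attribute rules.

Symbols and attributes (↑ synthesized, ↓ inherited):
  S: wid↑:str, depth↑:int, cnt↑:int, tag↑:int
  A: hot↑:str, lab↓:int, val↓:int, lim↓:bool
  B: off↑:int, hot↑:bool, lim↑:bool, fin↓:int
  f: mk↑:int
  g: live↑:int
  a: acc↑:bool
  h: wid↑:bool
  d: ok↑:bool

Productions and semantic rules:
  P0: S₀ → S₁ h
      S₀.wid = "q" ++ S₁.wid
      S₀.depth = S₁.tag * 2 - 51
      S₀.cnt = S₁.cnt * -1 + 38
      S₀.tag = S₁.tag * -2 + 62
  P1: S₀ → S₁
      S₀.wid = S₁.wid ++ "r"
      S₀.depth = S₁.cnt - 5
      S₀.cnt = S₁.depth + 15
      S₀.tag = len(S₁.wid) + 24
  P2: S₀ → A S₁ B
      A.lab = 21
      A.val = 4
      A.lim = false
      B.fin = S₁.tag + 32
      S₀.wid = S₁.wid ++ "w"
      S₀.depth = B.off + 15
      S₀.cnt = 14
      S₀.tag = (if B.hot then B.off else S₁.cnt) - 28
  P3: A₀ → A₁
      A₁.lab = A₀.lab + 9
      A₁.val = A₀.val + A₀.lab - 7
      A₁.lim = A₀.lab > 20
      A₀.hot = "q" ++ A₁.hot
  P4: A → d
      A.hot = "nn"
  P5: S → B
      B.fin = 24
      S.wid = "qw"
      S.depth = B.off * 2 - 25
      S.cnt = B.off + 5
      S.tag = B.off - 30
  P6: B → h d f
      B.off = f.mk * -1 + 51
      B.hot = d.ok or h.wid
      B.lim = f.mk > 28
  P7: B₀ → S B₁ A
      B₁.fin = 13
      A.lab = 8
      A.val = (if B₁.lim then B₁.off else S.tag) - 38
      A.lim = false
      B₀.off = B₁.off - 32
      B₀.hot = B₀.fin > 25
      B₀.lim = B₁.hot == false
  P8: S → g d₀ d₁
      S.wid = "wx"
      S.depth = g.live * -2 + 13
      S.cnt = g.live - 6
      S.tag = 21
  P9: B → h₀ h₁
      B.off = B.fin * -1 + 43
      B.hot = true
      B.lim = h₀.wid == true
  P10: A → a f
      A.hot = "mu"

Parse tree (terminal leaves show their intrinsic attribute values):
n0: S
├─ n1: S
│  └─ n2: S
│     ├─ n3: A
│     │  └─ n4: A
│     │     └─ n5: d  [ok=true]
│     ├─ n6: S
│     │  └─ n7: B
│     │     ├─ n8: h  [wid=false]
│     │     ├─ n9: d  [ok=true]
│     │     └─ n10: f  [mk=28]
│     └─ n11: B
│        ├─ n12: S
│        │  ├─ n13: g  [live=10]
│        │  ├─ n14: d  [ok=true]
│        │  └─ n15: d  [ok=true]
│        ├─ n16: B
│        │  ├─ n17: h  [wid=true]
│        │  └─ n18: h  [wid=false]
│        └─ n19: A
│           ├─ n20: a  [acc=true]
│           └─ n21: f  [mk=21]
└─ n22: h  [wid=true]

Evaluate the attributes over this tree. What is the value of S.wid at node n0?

1. n3.lab = 21  [21]
2. n3.val = 4  [4]
3. n3.lim = false  [false]
4. n4.lab = 30  [A₀.lab + 9]
5. n4.val = 18  [A₀.val + A₀.lab - 7]
6. n4.lim = true  [A₀.lab > 20]
7. n5.ok = true  [terminal]
8. n4.hot = "nn"  ["nn"]
9. n3.hot = "qnn"  ["q" ++ A₁.hot]
10. n7.fin = 24  [24]
11. n8.wid = false  [terminal]
12. n9.ok = true  [terminal]
13. n10.mk = 28  [terminal]
14. n7.off = 23  [f.mk * -1 + 51]
15. n7.hot = true  [d.ok or h.wid]
16. n7.lim = false  [f.mk > 28]
17. n6.wid = "qw"  ["qw"]
18. n6.depth = 21  [B.off * 2 - 25]
19. n6.cnt = 28  [B.off + 5]
20. n6.tag = -7  [B.off - 30]
21. n11.fin = 25  [S₁.tag + 32]
22. n13.live = 10  [terminal]
23. n14.ok = true  [terminal]
24. n15.ok = true  [terminal]
25. n12.wid = "wx"  ["wx"]
26. n12.depth = -7  [g.live * -2 + 13]
27. n12.cnt = 4  [g.live - 6]
28. n12.tag = 21  [21]
29. n16.fin = 13  [13]
30. n17.wid = true  [terminal]
31. n18.wid = false  [terminal]
32. n16.off = 30  [B.fin * -1 + 43]
33. n16.hot = true  [true]
34. n16.lim = true  [h₀.wid == true]
35. n19.lab = 8  [8]
36. n19.val = -8  [(if B₁.lim then B₁.off else S.tag) - 38]
37. n19.lim = false  [false]
38. n20.acc = true  [terminal]
39. n21.mk = 21  [terminal]
40. n19.hot = "mu"  ["mu"]
41. n11.off = -2  [B₁.off - 32]
42. n11.hot = false  [B₀.fin > 25]
43. n11.lim = false  [B₁.hot == false]
44. n2.wid = "qww"  [S₁.wid ++ "w"]
45. n2.depth = 13  [B.off + 15]
46. n2.cnt = 14  [14]
47. n2.tag = 0  [(if B.hot then B.off else S₁.cnt) - 28]
48. n1.wid = "qwwr"  [S₁.wid ++ "r"]
49. n1.depth = 9  [S₁.cnt - 5]
50. n1.cnt = 28  [S₁.depth + 15]
51. n1.tag = 27  [len(S₁.wid) + 24]
52. n22.wid = true  [terminal]
53. n0.wid = "qqwwr"  ["q" ++ S₁.wid]
54. n0.depth = 3  [S₁.tag * 2 - 51]
55. n0.cnt = 10  [S₁.cnt * -1 + 38]
56. n0.tag = 8  [S₁.tag * -2 + 62]

"qqwwr"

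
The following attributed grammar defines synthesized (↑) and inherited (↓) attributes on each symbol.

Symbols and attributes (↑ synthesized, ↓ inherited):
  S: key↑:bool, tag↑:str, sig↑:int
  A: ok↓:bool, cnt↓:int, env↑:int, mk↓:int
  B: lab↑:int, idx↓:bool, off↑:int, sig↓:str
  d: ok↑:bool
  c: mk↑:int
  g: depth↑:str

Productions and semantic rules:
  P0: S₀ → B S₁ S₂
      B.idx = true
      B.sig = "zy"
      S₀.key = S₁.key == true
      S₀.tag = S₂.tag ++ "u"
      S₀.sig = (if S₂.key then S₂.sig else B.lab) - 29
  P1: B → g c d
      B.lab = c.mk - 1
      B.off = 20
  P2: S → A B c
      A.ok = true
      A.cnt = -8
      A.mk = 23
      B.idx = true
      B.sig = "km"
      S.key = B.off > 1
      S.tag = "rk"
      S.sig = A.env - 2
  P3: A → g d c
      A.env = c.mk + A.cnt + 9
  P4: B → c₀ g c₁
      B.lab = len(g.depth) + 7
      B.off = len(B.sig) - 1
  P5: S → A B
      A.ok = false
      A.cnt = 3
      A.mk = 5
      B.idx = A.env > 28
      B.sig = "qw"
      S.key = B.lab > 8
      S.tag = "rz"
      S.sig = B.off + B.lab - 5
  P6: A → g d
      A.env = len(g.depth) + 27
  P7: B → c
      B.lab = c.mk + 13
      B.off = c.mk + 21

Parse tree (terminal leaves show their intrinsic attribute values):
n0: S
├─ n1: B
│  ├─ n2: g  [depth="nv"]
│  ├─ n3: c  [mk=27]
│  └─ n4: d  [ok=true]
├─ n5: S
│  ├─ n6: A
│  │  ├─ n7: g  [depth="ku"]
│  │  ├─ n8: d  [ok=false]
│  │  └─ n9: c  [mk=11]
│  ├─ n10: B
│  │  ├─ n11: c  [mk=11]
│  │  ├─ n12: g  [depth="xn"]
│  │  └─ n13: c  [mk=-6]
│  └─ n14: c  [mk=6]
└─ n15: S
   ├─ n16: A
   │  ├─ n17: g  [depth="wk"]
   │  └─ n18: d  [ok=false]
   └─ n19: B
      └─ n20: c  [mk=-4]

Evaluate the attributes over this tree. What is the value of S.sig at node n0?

-8

1. n1.idx = true  [true]
2. n1.sig = "zy"  ["zy"]
3. n2.depth = "nv"  [terminal]
4. n3.mk = 27  [terminal]
5. n4.ok = true  [terminal]
6. n1.lab = 26  [c.mk - 1]
7. n1.off = 20  [20]
8. n6.ok = true  [true]
9. n6.cnt = -8  [-8]
10. n6.mk = 23  [23]
11. n7.depth = "ku"  [terminal]
12. n8.ok = false  [terminal]
13. n9.mk = 11  [terminal]
14. n6.env = 12  [c.mk + A.cnt + 9]
15. n10.idx = true  [true]
16. n10.sig = "km"  ["km"]
17. n11.mk = 11  [terminal]
18. n12.depth = "xn"  [terminal]
19. n13.mk = -6  [terminal]
20. n10.lab = 9  [len(g.depth) + 7]
21. n10.off = 1  [len(B.sig) - 1]
22. n14.mk = 6  [terminal]
23. n5.key = false  [B.off > 1]
24. n5.tag = "rk"  ["rk"]
25. n5.sig = 10  [A.env - 2]
26. n16.ok = false  [false]
27. n16.cnt = 3  [3]
28. n16.mk = 5  [5]
29. n17.depth = "wk"  [terminal]
30. n18.ok = false  [terminal]
31. n16.env = 29  [len(g.depth) + 27]
32. n19.idx = true  [A.env > 28]
33. n19.sig = "qw"  ["qw"]
34. n20.mk = -4  [terminal]
35. n19.lab = 9  [c.mk + 13]
36. n19.off = 17  [c.mk + 21]
37. n15.key = true  [B.lab > 8]
38. n15.tag = "rz"  ["rz"]
39. n15.sig = 21  [B.off + B.lab - 5]
40. n0.key = false  [S₁.key == true]
41. n0.tag = "rzu"  [S₂.tag ++ "u"]
42. n0.sig = -8  [(if S₂.key then S₂.sig else B.lab) - 29]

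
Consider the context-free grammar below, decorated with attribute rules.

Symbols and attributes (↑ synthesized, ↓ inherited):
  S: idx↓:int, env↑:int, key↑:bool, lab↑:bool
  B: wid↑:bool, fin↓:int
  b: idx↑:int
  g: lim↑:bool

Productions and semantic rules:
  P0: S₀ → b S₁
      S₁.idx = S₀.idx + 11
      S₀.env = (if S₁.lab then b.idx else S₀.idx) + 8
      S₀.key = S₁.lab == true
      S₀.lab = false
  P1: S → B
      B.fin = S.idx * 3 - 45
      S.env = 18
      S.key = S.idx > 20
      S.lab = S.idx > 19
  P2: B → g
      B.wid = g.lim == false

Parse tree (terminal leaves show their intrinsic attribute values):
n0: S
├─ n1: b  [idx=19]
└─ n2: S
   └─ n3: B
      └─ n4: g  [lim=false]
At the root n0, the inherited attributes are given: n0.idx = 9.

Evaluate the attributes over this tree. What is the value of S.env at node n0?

1. n0.idx = 9  [given at root]
2. n1.idx = 19  [terminal]
3. n2.idx = 20  [S₀.idx + 11]
4. n3.fin = 15  [S.idx * 3 - 45]
5. n4.lim = false  [terminal]
6. n3.wid = true  [g.lim == false]
7. n2.env = 18  [18]
8. n2.key = false  [S.idx > 20]
9. n2.lab = true  [S.idx > 19]
10. n0.env = 27  [(if S₁.lab then b.idx else S₀.idx) + 8]
11. n0.key = true  [S₁.lab == true]
12. n0.lab = false  [false]

27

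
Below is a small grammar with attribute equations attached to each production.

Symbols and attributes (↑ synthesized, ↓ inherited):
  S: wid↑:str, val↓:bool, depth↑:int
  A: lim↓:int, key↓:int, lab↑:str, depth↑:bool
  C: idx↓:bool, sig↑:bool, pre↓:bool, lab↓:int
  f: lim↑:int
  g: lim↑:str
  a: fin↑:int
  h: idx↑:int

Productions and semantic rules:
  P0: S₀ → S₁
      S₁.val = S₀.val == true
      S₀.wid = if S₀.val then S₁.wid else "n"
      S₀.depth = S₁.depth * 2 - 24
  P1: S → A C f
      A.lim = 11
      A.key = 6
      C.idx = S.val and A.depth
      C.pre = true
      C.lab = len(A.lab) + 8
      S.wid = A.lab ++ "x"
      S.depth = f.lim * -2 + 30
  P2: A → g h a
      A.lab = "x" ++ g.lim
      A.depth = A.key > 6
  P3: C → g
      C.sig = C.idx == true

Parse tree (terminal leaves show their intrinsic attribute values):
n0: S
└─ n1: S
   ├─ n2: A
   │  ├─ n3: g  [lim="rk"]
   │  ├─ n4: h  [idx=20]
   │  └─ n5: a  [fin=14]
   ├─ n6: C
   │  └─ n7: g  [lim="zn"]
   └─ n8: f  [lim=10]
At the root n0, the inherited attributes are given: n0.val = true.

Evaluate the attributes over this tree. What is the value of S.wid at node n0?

"xrkx"

1. n0.val = true  [given at root]
2. n1.val = true  [S₀.val == true]
3. n2.lim = 11  [11]
4. n2.key = 6  [6]
5. n3.lim = "rk"  [terminal]
6. n4.idx = 20  [terminal]
7. n5.fin = 14  [terminal]
8. n2.lab = "xrk"  ["x" ++ g.lim]
9. n2.depth = false  [A.key > 6]
10. n6.idx = false  [S.val and A.depth]
11. n6.pre = true  [true]
12. n6.lab = 11  [len(A.lab) + 8]
13. n7.lim = "zn"  [terminal]
14. n6.sig = false  [C.idx == true]
15. n8.lim = 10  [terminal]
16. n1.wid = "xrkx"  [A.lab ++ "x"]
17. n1.depth = 10  [f.lim * -2 + 30]
18. n0.wid = "xrkx"  [if S₀.val then S₁.wid else "n"]
19. n0.depth = -4  [S₁.depth * 2 - 24]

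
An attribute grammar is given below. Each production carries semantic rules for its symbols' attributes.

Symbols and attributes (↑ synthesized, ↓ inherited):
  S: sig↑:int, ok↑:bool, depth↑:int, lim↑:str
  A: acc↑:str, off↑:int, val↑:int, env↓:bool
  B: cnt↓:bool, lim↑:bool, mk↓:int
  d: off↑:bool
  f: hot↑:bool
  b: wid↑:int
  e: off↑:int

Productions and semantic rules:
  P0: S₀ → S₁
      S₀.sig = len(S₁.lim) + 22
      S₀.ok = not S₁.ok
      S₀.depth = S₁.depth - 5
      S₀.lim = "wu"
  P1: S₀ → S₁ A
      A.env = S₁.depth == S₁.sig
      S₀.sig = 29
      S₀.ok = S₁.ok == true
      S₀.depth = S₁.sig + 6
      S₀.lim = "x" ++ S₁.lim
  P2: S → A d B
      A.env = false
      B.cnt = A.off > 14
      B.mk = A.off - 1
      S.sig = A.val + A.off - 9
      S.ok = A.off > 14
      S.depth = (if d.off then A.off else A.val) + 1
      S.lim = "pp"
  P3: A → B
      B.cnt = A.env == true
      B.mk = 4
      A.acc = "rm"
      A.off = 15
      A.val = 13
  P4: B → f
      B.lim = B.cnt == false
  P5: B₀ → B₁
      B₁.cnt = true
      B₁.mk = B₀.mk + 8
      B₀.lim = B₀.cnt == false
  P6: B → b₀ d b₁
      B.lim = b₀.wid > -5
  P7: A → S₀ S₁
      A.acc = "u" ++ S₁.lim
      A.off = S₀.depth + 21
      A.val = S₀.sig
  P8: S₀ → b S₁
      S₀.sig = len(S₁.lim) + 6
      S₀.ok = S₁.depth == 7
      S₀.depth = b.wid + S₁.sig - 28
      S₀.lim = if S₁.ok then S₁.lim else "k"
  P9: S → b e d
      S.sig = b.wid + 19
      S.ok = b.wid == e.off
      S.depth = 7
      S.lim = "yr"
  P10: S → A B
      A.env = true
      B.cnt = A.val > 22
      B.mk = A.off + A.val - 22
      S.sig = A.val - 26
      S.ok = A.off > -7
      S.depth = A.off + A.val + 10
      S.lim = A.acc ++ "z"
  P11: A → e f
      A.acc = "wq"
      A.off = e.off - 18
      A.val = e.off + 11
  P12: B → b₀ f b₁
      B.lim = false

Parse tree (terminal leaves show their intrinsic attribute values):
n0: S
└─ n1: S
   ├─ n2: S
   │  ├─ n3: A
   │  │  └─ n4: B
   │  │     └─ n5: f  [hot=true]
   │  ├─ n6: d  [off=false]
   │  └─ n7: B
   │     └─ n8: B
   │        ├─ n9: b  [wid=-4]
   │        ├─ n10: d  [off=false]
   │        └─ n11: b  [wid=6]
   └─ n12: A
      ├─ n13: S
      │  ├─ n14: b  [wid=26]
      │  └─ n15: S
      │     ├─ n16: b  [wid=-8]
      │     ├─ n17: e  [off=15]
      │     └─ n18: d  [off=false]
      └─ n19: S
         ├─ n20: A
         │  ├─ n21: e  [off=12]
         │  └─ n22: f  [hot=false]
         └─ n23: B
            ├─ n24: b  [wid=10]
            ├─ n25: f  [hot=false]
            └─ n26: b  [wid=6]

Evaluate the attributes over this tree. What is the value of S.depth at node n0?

20

1. n3.env = false  [false]
2. n4.cnt = false  [A.env == true]
3. n4.mk = 4  [4]
4. n5.hot = true  [terminal]
5. n4.lim = true  [B.cnt == false]
6. n3.acc = "rm"  ["rm"]
7. n3.off = 15  [15]
8. n3.val = 13  [13]
9. n6.off = false  [terminal]
10. n7.cnt = true  [A.off > 14]
11. n7.mk = 14  [A.off - 1]
12. n8.cnt = true  [true]
13. n8.mk = 22  [B₀.mk + 8]
14. n9.wid = -4  [terminal]
15. n10.off = false  [terminal]
16. n11.wid = 6  [terminal]
17. n8.lim = true  [b₀.wid > -5]
18. n7.lim = false  [B₀.cnt == false]
19. n2.sig = 19  [A.val + A.off - 9]
20. n2.ok = true  [A.off > 14]
21. n2.depth = 14  [(if d.off then A.off else A.val) + 1]
22. n2.lim = "pp"  ["pp"]
23. n12.env = false  [S₁.depth == S₁.sig]
24. n14.wid = 26  [terminal]
25. n16.wid = -8  [terminal]
26. n17.off = 15  [terminal]
27. n18.off = false  [terminal]
28. n15.sig = 11  [b.wid + 19]
29. n15.ok = false  [b.wid == e.off]
30. n15.depth = 7  [7]
31. n15.lim = "yr"  ["yr"]
32. n13.sig = 8  [len(S₁.lim) + 6]
33. n13.ok = true  [S₁.depth == 7]
34. n13.depth = 9  [b.wid + S₁.sig - 28]
35. n13.lim = "k"  [if S₁.ok then S₁.lim else "k"]
36. n20.env = true  [true]
37. n21.off = 12  [terminal]
38. n22.hot = false  [terminal]
39. n20.acc = "wq"  ["wq"]
40. n20.off = -6  [e.off - 18]
41. n20.val = 23  [e.off + 11]
42. n23.cnt = true  [A.val > 22]
43. n23.mk = -5  [A.off + A.val - 22]
44. n24.wid = 10  [terminal]
45. n25.hot = false  [terminal]
46. n26.wid = 6  [terminal]
47. n23.lim = false  [false]
48. n19.sig = -3  [A.val - 26]
49. n19.ok = true  [A.off > -7]
50. n19.depth = 27  [A.off + A.val + 10]
51. n19.lim = "wqz"  [A.acc ++ "z"]
52. n12.acc = "uwqz"  ["u" ++ S₁.lim]
53. n12.off = 30  [S₀.depth + 21]
54. n12.val = 8  [S₀.sig]
55. n1.sig = 29  [29]
56. n1.ok = true  [S₁.ok == true]
57. n1.depth = 25  [S₁.sig + 6]
58. n1.lim = "xpp"  ["x" ++ S₁.lim]
59. n0.sig = 25  [len(S₁.lim) + 22]
60. n0.ok = false  [not S₁.ok]
61. n0.depth = 20  [S₁.depth - 5]
62. n0.lim = "wu"  ["wu"]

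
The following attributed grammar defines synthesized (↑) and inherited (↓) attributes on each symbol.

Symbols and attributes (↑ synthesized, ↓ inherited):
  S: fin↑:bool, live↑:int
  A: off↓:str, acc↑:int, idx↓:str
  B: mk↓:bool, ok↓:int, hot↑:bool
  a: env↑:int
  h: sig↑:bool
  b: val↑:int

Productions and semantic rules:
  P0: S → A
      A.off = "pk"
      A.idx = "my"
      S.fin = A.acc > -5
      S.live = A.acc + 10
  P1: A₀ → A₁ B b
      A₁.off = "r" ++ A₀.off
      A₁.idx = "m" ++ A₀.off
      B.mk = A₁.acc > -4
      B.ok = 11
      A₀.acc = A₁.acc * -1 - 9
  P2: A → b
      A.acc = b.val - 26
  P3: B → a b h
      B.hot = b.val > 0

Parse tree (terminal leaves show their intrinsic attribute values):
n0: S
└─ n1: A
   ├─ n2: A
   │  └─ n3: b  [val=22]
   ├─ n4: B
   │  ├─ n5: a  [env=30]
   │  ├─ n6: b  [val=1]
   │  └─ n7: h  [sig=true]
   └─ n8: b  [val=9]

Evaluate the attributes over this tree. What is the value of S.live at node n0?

1. n1.off = "pk"  ["pk"]
2. n1.idx = "my"  ["my"]
3. n2.off = "rpk"  ["r" ++ A₀.off]
4. n2.idx = "mpk"  ["m" ++ A₀.off]
5. n3.val = 22  [terminal]
6. n2.acc = -4  [b.val - 26]
7. n4.mk = false  [A₁.acc > -4]
8. n4.ok = 11  [11]
9. n5.env = 30  [terminal]
10. n6.val = 1  [terminal]
11. n7.sig = true  [terminal]
12. n4.hot = true  [b.val > 0]
13. n8.val = 9  [terminal]
14. n1.acc = -5  [A₁.acc * -1 - 9]
15. n0.fin = false  [A.acc > -5]
16. n0.live = 5  [A.acc + 10]

5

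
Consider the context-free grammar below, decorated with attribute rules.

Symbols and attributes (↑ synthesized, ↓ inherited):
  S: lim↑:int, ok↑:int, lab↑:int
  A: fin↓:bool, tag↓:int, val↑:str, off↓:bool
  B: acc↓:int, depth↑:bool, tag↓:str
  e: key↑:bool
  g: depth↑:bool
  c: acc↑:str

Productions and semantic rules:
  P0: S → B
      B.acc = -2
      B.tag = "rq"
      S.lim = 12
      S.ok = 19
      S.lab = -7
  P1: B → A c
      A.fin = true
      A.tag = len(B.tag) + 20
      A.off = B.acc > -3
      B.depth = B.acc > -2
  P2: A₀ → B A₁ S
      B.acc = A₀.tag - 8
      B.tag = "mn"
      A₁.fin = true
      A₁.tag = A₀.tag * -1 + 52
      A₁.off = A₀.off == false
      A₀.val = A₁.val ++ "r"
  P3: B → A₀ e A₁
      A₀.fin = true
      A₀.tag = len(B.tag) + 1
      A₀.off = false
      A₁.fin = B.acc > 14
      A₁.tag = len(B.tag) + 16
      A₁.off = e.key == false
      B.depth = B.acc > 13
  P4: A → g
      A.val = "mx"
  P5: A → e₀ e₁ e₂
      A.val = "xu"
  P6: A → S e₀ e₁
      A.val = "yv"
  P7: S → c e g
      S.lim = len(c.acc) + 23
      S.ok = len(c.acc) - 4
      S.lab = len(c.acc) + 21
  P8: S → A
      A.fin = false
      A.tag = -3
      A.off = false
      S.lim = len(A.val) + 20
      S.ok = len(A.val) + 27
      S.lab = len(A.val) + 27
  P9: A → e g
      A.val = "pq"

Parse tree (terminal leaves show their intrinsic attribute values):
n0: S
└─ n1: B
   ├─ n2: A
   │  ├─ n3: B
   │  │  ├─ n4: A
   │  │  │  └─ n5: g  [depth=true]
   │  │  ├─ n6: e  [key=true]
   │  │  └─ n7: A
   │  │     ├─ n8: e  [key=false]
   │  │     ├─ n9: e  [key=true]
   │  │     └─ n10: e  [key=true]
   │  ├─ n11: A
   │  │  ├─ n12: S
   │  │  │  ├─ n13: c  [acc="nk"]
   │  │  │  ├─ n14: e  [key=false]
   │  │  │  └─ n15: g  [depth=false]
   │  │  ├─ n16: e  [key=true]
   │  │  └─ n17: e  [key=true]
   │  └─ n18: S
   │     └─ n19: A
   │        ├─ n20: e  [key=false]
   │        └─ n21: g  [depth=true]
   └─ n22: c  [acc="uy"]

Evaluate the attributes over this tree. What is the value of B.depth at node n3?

true

1. n1.acc = -2  [-2]
2. n1.tag = "rq"  ["rq"]
3. n2.fin = true  [true]
4. n2.tag = 22  [len(B.tag) + 20]
5. n2.off = true  [B.acc > -3]
6. n3.acc = 14  [A₀.tag - 8]
7. n3.tag = "mn"  ["mn"]
8. n4.fin = true  [true]
9. n4.tag = 3  [len(B.tag) + 1]
10. n4.off = false  [false]
11. n5.depth = true  [terminal]
12. n4.val = "mx"  ["mx"]
13. n6.key = true  [terminal]
14. n7.fin = false  [B.acc > 14]
15. n7.tag = 18  [len(B.tag) + 16]
16. n7.off = false  [e.key == false]
17. n8.key = false  [terminal]
18. n9.key = true  [terminal]
19. n10.key = true  [terminal]
20. n7.val = "xu"  ["xu"]
21. n3.depth = true  [B.acc > 13]
22. n11.fin = true  [true]
23. n11.tag = 30  [A₀.tag * -1 + 52]
24. n11.off = false  [A₀.off == false]
25. n13.acc = "nk"  [terminal]
26. n14.key = false  [terminal]
27. n15.depth = false  [terminal]
28. n12.lim = 25  [len(c.acc) + 23]
29. n12.ok = -2  [len(c.acc) - 4]
30. n12.lab = 23  [len(c.acc) + 21]
31. n16.key = true  [terminal]
32. n17.key = true  [terminal]
33. n11.val = "yv"  ["yv"]
34. n19.fin = false  [false]
35. n19.tag = -3  [-3]
36. n19.off = false  [false]
37. n20.key = false  [terminal]
38. n21.depth = true  [terminal]
39. n19.val = "pq"  ["pq"]
40. n18.lim = 22  [len(A.val) + 20]
41. n18.ok = 29  [len(A.val) + 27]
42. n18.lab = 29  [len(A.val) + 27]
43. n2.val = "yvr"  [A₁.val ++ "r"]
44. n22.acc = "uy"  [terminal]
45. n1.depth = false  [B.acc > -2]
46. n0.lim = 12  [12]
47. n0.ok = 19  [19]
48. n0.lab = -7  [-7]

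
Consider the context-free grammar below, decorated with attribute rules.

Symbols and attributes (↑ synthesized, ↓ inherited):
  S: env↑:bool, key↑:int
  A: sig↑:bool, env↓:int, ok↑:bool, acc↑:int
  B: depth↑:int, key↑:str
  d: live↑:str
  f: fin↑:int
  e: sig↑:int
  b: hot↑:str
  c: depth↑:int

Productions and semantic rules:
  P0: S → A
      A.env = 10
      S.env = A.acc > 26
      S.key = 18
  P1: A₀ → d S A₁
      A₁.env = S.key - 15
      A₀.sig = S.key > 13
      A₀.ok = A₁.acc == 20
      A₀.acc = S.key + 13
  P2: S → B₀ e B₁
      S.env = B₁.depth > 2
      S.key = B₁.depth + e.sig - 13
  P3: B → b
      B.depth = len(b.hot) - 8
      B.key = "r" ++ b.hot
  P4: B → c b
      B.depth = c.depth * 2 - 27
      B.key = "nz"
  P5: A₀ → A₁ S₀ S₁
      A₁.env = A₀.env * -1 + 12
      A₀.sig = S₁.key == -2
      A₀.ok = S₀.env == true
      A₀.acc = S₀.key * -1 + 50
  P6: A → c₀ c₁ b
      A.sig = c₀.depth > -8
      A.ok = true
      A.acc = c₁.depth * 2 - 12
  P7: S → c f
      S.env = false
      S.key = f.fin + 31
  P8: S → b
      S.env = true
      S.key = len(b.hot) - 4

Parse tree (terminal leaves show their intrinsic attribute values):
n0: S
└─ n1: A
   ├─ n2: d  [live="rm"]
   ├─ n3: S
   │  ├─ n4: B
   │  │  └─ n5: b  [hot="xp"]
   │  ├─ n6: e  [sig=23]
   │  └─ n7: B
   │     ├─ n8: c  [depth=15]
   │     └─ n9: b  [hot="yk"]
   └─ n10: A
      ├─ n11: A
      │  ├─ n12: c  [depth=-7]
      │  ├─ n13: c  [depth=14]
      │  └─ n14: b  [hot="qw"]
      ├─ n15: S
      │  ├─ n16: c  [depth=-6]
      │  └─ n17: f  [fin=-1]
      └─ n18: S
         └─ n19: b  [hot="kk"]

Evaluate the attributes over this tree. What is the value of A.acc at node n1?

1. n1.env = 10  [10]
2. n2.live = "rm"  [terminal]
3. n5.hot = "xp"  [terminal]
4. n4.depth = -6  [len(b.hot) - 8]
5. n4.key = "rxp"  ["r" ++ b.hot]
6. n6.sig = 23  [terminal]
7. n8.depth = 15  [terminal]
8. n9.hot = "yk"  [terminal]
9. n7.depth = 3  [c.depth * 2 - 27]
10. n7.key = "nz"  ["nz"]
11. n3.env = true  [B₁.depth > 2]
12. n3.key = 13  [B₁.depth + e.sig - 13]
13. n10.env = -2  [S.key - 15]
14. n11.env = 14  [A₀.env * -1 + 12]
15. n12.depth = -7  [terminal]
16. n13.depth = 14  [terminal]
17. n14.hot = "qw"  [terminal]
18. n11.sig = true  [c₀.depth > -8]
19. n11.ok = true  [true]
20. n11.acc = 16  [c₁.depth * 2 - 12]
21. n16.depth = -6  [terminal]
22. n17.fin = -1  [terminal]
23. n15.env = false  [false]
24. n15.key = 30  [f.fin + 31]
25. n19.hot = "kk"  [terminal]
26. n18.env = true  [true]
27. n18.key = -2  [len(b.hot) - 4]
28. n10.sig = true  [S₁.key == -2]
29. n10.ok = false  [S₀.env == true]
30. n10.acc = 20  [S₀.key * -1 + 50]
31. n1.sig = false  [S.key > 13]
32. n1.ok = true  [A₁.acc == 20]
33. n1.acc = 26  [S.key + 13]
34. n0.env = false  [A.acc > 26]
35. n0.key = 18  [18]

26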